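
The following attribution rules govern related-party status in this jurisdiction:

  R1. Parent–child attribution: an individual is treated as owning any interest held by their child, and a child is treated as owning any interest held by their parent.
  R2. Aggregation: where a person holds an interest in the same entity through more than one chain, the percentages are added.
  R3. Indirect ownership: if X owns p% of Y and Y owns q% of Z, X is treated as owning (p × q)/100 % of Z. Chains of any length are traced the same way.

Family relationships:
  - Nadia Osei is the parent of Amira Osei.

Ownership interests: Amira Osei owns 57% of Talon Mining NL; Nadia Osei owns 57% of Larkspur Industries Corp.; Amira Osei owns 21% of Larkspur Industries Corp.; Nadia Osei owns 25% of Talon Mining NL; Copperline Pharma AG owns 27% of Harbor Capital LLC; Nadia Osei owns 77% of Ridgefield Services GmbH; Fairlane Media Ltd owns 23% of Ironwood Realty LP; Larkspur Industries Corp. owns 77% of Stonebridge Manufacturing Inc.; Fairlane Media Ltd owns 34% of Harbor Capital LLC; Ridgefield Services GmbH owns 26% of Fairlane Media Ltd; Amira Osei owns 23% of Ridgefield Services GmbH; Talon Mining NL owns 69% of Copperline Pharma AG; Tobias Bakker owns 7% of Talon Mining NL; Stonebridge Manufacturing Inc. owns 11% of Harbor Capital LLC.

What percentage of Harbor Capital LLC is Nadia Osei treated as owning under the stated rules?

30.7232%

By parent–child attribution (R1), Nadia Osei is treated as also owning Amira Osei's interest in Larkspur Industries Corp, giving 57% + 21% = 78%.
By parent–child attribution (R1), Nadia Osei is treated as also owning Amira Osei's interest in Talon Mining NL, giving 25% + 57% = 82%.
By parent–child attribution (R1), Nadia Osei is treated as also owning Amira Osei's interest in Ridgefield Services GmbH, giving 77% + 23% = 100%.
Chain via Larkspur Industries Corp. → Stonebridge Manufacturing Inc. (R3): 78% × 77% × 11% = 6.6066% of Harbor Capital LLC.
Chain via Talon Mining NL → Copperline Pharma AG (R3): 82% × 69% × 27% = 15.2766% of Harbor Capital LLC.
Chain via Ridgefield Services GmbH → Fairlane Media Ltd (R3): 100% × 26% × 34% = 8.84% of Harbor Capital LLC.
Aggregating (R2): 6.6066% + 15.2766% + 8.84% = 30.7232%.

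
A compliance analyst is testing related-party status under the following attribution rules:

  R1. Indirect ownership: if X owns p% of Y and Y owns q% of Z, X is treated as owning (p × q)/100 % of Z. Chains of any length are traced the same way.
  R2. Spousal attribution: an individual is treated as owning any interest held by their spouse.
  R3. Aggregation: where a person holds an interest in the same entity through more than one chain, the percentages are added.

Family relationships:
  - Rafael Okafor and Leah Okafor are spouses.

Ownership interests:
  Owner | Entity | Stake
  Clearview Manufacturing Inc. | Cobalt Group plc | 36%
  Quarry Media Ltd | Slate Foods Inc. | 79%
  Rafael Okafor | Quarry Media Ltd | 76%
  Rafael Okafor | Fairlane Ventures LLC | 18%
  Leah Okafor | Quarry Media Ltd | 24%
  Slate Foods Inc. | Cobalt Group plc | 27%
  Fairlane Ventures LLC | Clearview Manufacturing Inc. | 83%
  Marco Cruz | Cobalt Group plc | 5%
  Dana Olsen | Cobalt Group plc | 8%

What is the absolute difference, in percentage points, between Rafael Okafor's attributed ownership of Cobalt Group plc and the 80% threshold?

53.2916

By spousal attribution (R2), Rafael Okafor is treated as also owning Leah Okafor's interest in Quarry Media Ltd, giving 76% + 24% = 100%.
Chain via Fairlane Ventures LLC → Clearview Manufacturing Inc. (R1): 18% × 83% × 36% = 5.3784% of Cobalt Group plc.
Chain via Quarry Media Ltd → Slate Foods Inc. (R1): 100% × 79% × 27% = 21.33% of Cobalt Group plc.
Aggregating (R3): 5.3784% + 21.33% = 26.7084%.
26.7084% falls short of the 80% threshold by 53.2916 percentage points.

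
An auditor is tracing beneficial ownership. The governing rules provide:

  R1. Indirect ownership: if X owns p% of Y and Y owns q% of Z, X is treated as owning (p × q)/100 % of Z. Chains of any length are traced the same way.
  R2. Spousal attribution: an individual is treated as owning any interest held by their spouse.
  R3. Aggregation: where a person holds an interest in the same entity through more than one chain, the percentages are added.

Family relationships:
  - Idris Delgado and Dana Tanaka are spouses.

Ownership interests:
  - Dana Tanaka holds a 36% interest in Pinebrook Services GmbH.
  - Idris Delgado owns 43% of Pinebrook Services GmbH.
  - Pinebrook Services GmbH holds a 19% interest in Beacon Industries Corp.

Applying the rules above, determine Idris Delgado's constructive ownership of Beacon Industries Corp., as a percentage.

By spousal attribution (R2), Idris Delgado is treated as also owning Dana Tanaka's interest in Pinebrook Services GmbH, giving 43% + 36% = 79%.
Chain via Pinebrook Services GmbH (R1): 79% × 19% = 15.01% of Beacon Industries Corp.

15.01%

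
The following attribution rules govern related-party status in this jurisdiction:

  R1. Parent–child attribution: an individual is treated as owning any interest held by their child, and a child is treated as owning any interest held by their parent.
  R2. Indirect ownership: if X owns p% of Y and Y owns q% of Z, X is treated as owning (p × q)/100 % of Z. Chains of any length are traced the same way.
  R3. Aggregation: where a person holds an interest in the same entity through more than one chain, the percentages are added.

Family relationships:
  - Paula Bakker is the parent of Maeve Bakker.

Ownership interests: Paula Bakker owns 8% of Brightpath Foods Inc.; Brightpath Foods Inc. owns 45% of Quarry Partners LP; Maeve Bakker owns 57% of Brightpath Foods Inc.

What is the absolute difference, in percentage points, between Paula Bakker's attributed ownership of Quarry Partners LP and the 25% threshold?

4.25

By parent–child attribution (R1), Paula Bakker is treated as also owning Maeve Bakker's interest in Brightpath Foods Inc, giving 8% + 57% = 65%.
Chain via Brightpath Foods Inc. (R2): 65% × 45% = 29.25% of Quarry Partners LP.
29.25% exceeds the 25% threshold by 4.25 percentage points.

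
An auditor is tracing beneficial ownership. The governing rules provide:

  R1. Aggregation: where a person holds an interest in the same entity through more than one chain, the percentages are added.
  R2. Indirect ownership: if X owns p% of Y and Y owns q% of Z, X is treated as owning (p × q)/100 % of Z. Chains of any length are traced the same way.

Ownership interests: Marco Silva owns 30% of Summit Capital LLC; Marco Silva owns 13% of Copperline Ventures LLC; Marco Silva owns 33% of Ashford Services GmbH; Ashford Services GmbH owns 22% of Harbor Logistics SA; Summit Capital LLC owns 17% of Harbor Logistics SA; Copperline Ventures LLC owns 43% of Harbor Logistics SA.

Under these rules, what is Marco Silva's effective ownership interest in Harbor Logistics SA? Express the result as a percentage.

Chain via Copperline Ventures LLC (R2): 13% × 43% = 5.59% of Harbor Logistics SA.
Chain via Summit Capital LLC (R2): 30% × 17% = 5.1% of Harbor Logistics SA.
Chain via Ashford Services GmbH (R2): 33% × 22% = 7.26% of Harbor Logistics SA.
Aggregating (R1): 5.59% + 5.1% + 7.26% = 17.95%.

17.95%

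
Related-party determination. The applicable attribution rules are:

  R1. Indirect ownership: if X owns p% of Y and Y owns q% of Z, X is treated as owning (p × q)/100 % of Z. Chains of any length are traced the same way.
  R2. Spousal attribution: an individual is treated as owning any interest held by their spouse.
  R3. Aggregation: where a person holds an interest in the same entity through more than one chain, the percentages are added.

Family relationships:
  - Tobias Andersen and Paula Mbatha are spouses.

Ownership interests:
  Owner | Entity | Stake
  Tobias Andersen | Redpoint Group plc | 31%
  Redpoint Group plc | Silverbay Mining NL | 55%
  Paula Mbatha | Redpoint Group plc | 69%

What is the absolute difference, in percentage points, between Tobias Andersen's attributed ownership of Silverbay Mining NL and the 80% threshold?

By spousal attribution (R2), Tobias Andersen is treated as also owning Paula Mbatha's interest in Redpoint Group plc, giving 31% + 69% = 100%.
Chain via Redpoint Group plc (R1): 100% × 55% = 55% of Silverbay Mining NL.
55% falls short of the 80% threshold by 25 percentage points.

25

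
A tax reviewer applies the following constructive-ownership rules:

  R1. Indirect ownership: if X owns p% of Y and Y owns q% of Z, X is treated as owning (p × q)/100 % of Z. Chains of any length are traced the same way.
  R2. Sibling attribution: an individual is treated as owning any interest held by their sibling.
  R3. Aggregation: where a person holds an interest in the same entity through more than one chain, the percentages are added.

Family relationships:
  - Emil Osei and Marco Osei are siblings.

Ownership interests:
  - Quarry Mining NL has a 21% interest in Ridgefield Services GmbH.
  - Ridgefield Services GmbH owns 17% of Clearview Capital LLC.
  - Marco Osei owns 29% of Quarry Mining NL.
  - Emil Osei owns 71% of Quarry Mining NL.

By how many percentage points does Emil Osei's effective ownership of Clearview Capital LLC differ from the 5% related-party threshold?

1.43

By sibling attribution (R2), Emil Osei is treated as also owning Marco Osei's interest in Quarry Mining NL, giving 71% + 29% = 100%.
Chain via Quarry Mining NL → Ridgefield Services GmbH (R1): 100% × 21% × 17% = 3.57% of Clearview Capital LLC.
3.57% falls short of the 5% threshold by 1.43 percentage points.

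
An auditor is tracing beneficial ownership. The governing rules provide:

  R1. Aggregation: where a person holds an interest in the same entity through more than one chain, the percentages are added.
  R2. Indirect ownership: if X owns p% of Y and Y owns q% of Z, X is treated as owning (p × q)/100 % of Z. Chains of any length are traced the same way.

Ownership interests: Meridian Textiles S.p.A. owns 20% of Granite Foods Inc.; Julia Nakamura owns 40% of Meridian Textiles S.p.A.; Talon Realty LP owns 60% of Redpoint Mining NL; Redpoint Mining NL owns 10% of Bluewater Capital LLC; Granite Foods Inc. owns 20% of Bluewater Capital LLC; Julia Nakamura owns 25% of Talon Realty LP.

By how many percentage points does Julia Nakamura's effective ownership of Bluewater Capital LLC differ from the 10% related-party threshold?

Chain via Talon Realty LP → Redpoint Mining NL (R2): 25% × 60% × 10% = 1.5% of Bluewater Capital LLC.
Chain via Meridian Textiles S.p.A. → Granite Foods Inc. (R2): 40% × 20% × 20% = 1.6% of Bluewater Capital LLC.
Aggregating (R1): 1.5% + 1.6% = 3.1%.
3.1% falls short of the 10% threshold by 6.9 percentage points.

6.9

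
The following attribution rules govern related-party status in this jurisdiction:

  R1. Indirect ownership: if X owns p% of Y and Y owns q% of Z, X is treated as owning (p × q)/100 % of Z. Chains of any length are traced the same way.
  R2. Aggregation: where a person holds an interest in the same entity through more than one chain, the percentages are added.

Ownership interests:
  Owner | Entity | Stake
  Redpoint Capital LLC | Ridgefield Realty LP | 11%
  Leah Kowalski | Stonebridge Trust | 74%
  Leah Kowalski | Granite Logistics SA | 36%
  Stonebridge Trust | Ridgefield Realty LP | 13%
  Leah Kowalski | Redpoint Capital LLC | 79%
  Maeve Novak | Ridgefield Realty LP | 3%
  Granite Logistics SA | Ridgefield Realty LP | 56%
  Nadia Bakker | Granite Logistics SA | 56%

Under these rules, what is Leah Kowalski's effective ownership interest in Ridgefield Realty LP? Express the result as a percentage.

38.47%

Chain via Stonebridge Trust (R1): 74% × 13% = 9.62% of Ridgefield Realty LP.
Chain via Redpoint Capital LLC (R1): 79% × 11% = 8.69% of Ridgefield Realty LP.
Chain via Granite Logistics SA (R1): 36% × 56% = 20.16% of Ridgefield Realty LP.
Aggregating (R2): 9.62% + 8.69% + 20.16% = 38.47%.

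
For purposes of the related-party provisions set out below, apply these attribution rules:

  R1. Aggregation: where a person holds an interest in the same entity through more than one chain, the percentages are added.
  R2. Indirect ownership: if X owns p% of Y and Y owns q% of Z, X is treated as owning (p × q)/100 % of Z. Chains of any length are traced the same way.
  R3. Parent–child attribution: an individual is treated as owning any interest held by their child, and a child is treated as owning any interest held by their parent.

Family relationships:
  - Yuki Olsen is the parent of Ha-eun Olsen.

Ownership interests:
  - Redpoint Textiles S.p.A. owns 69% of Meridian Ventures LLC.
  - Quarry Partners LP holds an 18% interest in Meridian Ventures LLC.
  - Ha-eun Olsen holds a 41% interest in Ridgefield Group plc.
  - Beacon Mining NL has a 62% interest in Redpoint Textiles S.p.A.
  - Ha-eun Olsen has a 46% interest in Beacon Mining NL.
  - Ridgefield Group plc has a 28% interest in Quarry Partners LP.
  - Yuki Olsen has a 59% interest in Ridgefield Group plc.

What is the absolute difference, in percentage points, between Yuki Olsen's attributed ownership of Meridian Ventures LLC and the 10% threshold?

14.7188

By parent–child attribution (R3), Yuki Olsen is treated as also owning Ha-eun Olsen's interest in Ridgefield Group plc, giving 59% + 41% = 100%.
By parent–child attribution (R3), Yuki Olsen is treated as owning Ha-eun Olsen's 46% interest in Beacon Mining NL.
Chain via Ridgefield Group plc → Quarry Partners LP (R2): 100% × 28% × 18% = 5.04% of Meridian Ventures LLC.
Chain via Beacon Mining NL → Redpoint Textiles S.p.A. (R2): 46% × 62% × 69% = 19.6788% of Meridian Ventures LLC.
Aggregating (R1): 5.04% + 19.6788% = 24.7188%.
24.7188% exceeds the 10% threshold by 14.7188 percentage points.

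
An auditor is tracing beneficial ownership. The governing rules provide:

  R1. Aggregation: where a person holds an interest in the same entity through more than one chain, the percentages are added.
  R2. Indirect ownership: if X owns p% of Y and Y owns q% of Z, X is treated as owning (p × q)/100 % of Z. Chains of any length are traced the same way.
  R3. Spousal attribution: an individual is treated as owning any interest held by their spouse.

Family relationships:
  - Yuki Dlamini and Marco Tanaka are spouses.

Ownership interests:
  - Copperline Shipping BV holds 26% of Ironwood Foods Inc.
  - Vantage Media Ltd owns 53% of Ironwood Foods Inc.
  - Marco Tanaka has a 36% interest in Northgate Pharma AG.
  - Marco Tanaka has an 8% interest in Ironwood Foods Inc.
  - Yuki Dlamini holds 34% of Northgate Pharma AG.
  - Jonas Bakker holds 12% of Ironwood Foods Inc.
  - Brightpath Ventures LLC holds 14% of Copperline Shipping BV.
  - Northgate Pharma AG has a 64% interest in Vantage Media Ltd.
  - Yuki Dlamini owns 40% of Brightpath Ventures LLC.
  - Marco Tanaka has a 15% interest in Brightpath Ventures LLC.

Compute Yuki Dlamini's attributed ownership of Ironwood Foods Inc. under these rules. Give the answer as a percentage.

33.746%

By spousal attribution (R3), Yuki Dlamini is treated as also owning Marco Tanaka's interest in Northgate Pharma AG, giving 34% + 36% = 70%.
By spousal attribution (R3), Yuki Dlamini is treated as also owning Marco Tanaka's interest in Brightpath Ventures LLC, giving 40% + 15% = 55%.
By spousal attribution (R3), Yuki Dlamini is treated as owning Marco Tanaka's 8% interest in Ironwood Foods Inc.
Chain via Northgate Pharma AG → Vantage Media Ltd (R2): 70% × 64% × 53% = 23.744% of Ironwood Foods Inc.
Chain via Brightpath Ventures LLC → Copperline Shipping BV (R2): 55% × 14% × 26% = 2.002% of Ironwood Foods Inc.
Direct interest in Ironwood Foods Inc: 8%.
Aggregating (R1): 23.744% + 2.002% + 8% = 33.746%.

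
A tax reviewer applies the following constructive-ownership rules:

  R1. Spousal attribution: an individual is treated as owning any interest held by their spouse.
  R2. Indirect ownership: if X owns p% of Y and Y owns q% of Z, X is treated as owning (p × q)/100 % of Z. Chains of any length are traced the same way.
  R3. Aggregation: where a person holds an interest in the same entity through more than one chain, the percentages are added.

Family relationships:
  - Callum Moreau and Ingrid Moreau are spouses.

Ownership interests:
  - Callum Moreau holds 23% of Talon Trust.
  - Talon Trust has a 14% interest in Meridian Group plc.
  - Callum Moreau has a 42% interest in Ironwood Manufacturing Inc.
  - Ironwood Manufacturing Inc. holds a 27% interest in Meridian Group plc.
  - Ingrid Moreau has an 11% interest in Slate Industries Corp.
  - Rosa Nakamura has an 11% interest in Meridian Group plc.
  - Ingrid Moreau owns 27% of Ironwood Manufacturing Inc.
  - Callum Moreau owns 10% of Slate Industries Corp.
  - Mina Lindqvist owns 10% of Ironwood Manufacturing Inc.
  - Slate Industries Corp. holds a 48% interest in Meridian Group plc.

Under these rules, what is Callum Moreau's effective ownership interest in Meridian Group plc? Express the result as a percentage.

31.93%

By spousal attribution (R1), Callum Moreau is treated as also owning Ingrid Moreau's interest in Slate Industries Corp, giving 10% + 11% = 21%.
By spousal attribution (R1), Callum Moreau is treated as also owning Ingrid Moreau's interest in Ironwood Manufacturing Inc, giving 42% + 27% = 69%.
Chain via Talon Trust (R2): 23% × 14% = 3.22% of Meridian Group plc.
Chain via Slate Industries Corp. (R2): 21% × 48% = 10.08% of Meridian Group plc.
Chain via Ironwood Manufacturing Inc. (R2): 69% × 27% = 18.63% of Meridian Group plc.
Aggregating (R3): 3.22% + 10.08% + 18.63% = 31.93%.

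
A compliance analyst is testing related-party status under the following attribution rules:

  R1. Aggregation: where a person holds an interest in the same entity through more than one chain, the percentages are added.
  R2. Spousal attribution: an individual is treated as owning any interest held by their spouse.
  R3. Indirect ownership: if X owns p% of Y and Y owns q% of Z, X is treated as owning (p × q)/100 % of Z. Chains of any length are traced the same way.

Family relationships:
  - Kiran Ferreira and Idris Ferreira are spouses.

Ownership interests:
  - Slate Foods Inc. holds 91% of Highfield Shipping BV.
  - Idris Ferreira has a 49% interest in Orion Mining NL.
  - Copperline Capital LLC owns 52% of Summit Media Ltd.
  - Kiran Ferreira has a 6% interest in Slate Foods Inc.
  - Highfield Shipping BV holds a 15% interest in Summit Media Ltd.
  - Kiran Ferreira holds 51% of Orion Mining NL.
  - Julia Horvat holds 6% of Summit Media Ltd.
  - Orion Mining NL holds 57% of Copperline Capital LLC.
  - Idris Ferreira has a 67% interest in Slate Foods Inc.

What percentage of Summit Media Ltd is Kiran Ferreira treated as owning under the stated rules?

By spousal attribution (R2), Kiran Ferreira is treated as also owning Idris Ferreira's interest in Orion Mining NL, giving 51% + 49% = 100%.
By spousal attribution (R2), Kiran Ferreira is treated as also owning Idris Ferreira's interest in Slate Foods Inc, giving 6% + 67% = 73%.
Chain via Orion Mining NL → Copperline Capital LLC (R3): 100% × 57% × 52% = 29.64% of Summit Media Ltd.
Chain via Slate Foods Inc. → Highfield Shipping BV (R3): 73% × 91% × 15% = 9.9645% of Summit Media Ltd.
Aggregating (R1): 29.64% + 9.9645% = 39.6045%.

39.6045%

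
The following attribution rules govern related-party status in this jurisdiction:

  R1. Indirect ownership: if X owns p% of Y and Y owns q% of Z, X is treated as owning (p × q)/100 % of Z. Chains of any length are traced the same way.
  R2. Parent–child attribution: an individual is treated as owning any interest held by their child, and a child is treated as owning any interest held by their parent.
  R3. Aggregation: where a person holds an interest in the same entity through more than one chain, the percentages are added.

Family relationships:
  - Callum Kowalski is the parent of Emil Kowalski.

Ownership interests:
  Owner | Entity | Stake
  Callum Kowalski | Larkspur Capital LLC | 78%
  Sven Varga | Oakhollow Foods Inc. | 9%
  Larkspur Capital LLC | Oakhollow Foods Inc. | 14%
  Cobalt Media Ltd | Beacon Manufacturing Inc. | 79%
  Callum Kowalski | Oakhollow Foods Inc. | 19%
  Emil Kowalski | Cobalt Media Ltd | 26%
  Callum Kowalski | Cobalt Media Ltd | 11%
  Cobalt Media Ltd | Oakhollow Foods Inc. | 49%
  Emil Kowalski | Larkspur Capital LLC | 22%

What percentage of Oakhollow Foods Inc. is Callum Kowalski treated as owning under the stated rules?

51.13%

By parent–child attribution (R2), Callum Kowalski is treated as also owning Emil Kowalski's interest in Larkspur Capital LLC, giving 78% + 22% = 100%.
By parent–child attribution (R2), Callum Kowalski is treated as also owning Emil Kowalski's interest in Cobalt Media Ltd, giving 11% + 26% = 37%.
Chain via Larkspur Capital LLC (R1): 100% × 14% = 14% of Oakhollow Foods Inc.
Chain via Cobalt Media Ltd (R1): 37% × 49% = 18.13% of Oakhollow Foods Inc.
Direct interest in Oakhollow Foods Inc: 19%.
Aggregating (R3): 14% + 18.13% + 19% = 51.13%.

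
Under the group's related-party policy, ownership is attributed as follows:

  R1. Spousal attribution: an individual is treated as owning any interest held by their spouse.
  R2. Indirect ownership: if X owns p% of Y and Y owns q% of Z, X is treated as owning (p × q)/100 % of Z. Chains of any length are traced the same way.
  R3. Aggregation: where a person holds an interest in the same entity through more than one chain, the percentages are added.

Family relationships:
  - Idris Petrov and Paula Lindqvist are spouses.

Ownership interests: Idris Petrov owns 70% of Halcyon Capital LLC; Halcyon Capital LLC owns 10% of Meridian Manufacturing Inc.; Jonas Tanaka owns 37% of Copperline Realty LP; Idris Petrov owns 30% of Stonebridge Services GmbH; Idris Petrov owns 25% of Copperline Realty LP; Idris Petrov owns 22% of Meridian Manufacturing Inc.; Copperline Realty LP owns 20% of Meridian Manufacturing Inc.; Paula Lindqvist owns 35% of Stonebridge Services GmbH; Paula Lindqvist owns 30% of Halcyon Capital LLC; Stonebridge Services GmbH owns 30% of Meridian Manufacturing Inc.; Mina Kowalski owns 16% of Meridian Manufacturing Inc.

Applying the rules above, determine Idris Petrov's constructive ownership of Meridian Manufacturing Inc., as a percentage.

56.5%

By spousal attribution (R1), Idris Petrov is treated as also owning Paula Lindqvist's interest in Stonebridge Services GmbH, giving 30% + 35% = 65%.
By spousal attribution (R1), Idris Petrov is treated as also owning Paula Lindqvist's interest in Halcyon Capital LLC, giving 70% + 30% = 100%.
Chain via Copperline Realty LP (R2): 25% × 20% = 5% of Meridian Manufacturing Inc.
Chain via Stonebridge Services GmbH (R2): 65% × 30% = 19.5% of Meridian Manufacturing Inc.
Chain via Halcyon Capital LLC (R2): 100% × 10% = 10% of Meridian Manufacturing Inc.
Direct interest in Meridian Manufacturing Inc: 22%.
Aggregating (R3): 5% + 19.5% + 10% + 22% = 56.5%.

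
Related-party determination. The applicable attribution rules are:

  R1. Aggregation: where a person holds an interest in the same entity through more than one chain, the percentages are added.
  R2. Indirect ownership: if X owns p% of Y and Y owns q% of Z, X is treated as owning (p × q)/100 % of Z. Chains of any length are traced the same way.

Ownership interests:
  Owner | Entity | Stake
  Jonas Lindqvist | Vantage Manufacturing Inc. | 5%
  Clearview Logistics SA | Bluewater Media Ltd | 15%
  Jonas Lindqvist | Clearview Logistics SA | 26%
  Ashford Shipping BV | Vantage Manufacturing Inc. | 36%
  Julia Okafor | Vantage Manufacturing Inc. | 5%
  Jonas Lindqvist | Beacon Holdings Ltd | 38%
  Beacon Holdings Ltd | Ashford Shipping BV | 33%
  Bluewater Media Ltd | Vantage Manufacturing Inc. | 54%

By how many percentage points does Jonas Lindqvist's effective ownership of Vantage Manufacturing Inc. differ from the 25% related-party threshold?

Chain via Clearview Logistics SA → Bluewater Media Ltd (R2): 26% × 15% × 54% = 2.106% of Vantage Manufacturing Inc.
Chain via Beacon Holdings Ltd → Ashford Shipping BV (R2): 38% × 33% × 36% = 4.5144% of Vantage Manufacturing Inc.
Direct interest in Vantage Manufacturing Inc: 5%.
Aggregating (R1): 2.106% + 4.5144% + 5% = 11.6204%.
11.6204% falls short of the 25% threshold by 13.3796 percentage points.

13.3796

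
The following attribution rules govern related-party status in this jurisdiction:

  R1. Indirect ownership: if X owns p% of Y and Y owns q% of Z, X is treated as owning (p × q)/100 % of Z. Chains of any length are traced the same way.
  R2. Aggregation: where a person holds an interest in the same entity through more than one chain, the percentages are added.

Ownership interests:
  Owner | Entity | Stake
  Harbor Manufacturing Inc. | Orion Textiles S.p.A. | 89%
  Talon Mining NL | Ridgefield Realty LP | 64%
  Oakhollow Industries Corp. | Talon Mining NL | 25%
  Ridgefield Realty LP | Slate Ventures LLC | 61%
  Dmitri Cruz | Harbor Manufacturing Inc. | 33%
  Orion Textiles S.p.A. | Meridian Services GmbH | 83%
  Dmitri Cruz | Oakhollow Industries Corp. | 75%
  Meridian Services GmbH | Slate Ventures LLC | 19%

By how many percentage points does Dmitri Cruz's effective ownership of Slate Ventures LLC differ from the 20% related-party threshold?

Chain via Oakhollow Industries Corp. → Talon Mining NL → Ridgefield Realty LP (R1): 75% × 25% × 64% × 61% = 7.32% of Slate Ventures LLC.
Chain via Harbor Manufacturing Inc. → Orion Textiles S.p.A. → Meridian Services GmbH (R1): 33% × 89% × 83% × 19% = 4.631649% of Slate Ventures LLC.
Aggregating (R2): 7.32% + 4.631649% = 11.951649%.
11.951649% falls short of the 20% threshold by 8.048351 percentage points.

8.048351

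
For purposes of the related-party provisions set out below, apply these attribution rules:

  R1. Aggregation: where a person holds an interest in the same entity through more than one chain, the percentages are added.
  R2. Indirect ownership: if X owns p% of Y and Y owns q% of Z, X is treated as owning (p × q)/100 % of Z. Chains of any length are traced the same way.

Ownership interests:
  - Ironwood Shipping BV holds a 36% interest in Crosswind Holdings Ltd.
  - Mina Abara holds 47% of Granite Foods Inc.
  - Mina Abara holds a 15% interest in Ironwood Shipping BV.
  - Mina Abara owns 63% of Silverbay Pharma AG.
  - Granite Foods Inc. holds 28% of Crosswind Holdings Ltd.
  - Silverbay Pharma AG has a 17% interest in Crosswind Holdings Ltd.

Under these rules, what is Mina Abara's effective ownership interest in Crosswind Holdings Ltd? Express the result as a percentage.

Chain via Granite Foods Inc. (R2): 47% × 28% = 13.16% of Crosswind Holdings Ltd.
Chain via Silverbay Pharma AG (R2): 63% × 17% = 10.71% of Crosswind Holdings Ltd.
Chain via Ironwood Shipping BV (R2): 15% × 36% = 5.4% of Crosswind Holdings Ltd.
Aggregating (R1): 13.16% + 10.71% + 5.4% = 29.27%.

29.27%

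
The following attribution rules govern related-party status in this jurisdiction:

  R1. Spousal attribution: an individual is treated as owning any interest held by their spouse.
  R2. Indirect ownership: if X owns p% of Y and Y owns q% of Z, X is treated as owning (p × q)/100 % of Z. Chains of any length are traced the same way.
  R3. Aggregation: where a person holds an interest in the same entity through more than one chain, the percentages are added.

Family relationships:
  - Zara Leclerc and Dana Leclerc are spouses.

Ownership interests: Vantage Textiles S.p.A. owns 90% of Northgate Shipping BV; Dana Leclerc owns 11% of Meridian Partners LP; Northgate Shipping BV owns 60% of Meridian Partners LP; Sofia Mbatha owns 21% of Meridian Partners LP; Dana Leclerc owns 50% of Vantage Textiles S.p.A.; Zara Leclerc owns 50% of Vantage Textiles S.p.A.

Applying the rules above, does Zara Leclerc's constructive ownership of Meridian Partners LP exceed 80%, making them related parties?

No

By spousal attribution (R1), Zara Leclerc is treated as also owning Dana Leclerc's interest in Vantage Textiles S.p.A, giving 50% + 50% = 100%.
By spousal attribution (R1), Zara Leclerc is treated as owning Dana Leclerc's 11% interest in Meridian Partners LP.
Chain via Vantage Textiles S.p.A. → Northgate Shipping BV (R2): 100% × 90% × 60% = 54% of Meridian Partners LP.
Direct interest in Meridian Partners LP: 11%.
Aggregating (R3): 54% + 11% = 65%.
65% does not exceed the 80% threshold, so Zara is not a related party to Meridian Partners LP.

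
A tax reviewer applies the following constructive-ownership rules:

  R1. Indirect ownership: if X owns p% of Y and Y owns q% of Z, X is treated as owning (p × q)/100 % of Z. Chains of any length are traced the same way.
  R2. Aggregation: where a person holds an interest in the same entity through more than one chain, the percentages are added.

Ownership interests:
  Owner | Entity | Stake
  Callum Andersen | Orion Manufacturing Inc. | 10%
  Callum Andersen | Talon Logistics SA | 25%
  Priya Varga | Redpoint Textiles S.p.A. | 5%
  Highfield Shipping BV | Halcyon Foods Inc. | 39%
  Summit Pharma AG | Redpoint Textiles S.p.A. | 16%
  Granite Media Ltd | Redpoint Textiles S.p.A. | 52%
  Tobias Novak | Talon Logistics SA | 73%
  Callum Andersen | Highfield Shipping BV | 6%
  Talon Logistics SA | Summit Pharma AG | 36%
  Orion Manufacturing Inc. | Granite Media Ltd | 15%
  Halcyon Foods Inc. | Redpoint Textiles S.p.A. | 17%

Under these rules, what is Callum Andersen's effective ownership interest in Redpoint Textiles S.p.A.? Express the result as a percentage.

2.6178%

Chain via Talon Logistics SA → Summit Pharma AG (R1): 25% × 36% × 16% = 1.44% of Redpoint Textiles S.p.A.
Chain via Highfield Shipping BV → Halcyon Foods Inc. (R1): 6% × 39% × 17% = 0.3978% of Redpoint Textiles S.p.A.
Chain via Orion Manufacturing Inc. → Granite Media Ltd (R1): 10% × 15% × 52% = 0.78% of Redpoint Textiles S.p.A.
Aggregating (R2): 1.44% + 0.3978% + 0.78% = 2.6178%.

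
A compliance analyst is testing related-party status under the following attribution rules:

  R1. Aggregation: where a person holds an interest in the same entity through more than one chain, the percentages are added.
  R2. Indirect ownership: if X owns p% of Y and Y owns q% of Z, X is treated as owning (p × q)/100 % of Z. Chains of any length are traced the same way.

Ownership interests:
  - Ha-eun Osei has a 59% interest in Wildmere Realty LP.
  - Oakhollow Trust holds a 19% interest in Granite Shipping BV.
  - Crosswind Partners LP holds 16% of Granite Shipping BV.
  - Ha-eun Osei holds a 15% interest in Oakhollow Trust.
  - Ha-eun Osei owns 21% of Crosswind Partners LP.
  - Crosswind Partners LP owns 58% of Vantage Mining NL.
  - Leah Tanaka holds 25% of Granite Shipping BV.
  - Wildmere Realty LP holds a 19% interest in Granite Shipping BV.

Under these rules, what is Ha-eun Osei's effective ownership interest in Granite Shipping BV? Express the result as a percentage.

17.42%

Chain via Oakhollow Trust (R2): 15% × 19% = 2.85% of Granite Shipping BV.
Chain via Crosswind Partners LP (R2): 21% × 16% = 3.36% of Granite Shipping BV.
Chain via Wildmere Realty LP (R2): 59% × 19% = 11.21% of Granite Shipping BV.
Aggregating (R1): 2.85% + 3.36% + 11.21% = 17.42%.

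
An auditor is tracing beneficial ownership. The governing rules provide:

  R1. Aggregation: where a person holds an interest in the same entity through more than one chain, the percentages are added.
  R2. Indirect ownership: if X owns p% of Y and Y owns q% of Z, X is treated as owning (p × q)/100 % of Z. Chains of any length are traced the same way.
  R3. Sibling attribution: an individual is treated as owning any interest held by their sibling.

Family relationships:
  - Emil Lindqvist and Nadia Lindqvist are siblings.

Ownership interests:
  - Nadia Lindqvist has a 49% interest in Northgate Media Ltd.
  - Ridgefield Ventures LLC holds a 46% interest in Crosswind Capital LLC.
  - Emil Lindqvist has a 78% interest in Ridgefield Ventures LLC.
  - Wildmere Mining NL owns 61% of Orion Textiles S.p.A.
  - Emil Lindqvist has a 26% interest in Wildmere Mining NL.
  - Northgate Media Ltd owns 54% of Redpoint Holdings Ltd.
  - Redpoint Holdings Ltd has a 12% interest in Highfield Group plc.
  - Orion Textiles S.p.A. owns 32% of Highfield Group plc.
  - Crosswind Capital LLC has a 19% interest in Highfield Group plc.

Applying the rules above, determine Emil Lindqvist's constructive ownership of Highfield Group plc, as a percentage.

By sibling attribution (R3), Emil Lindqvist is treated as owning Nadia Lindqvist's 49% interest in Northgate Media Ltd.
Chain via Wildmere Mining NL → Orion Textiles S.p.A. (R2): 26% × 61% × 32% = 5.0752% of Highfield Group plc.
Chain via Ridgefield Ventures LLC → Crosswind Capital LLC (R2): 78% × 46% × 19% = 6.8172% of Highfield Group plc.
Chain via Northgate Media Ltd → Redpoint Holdings Ltd (R2): 49% × 54% × 12% = 3.1752% of Highfield Group plc.
Aggregating (R1): 5.0752% + 6.8172% + 3.1752% = 15.0676%.

15.0676%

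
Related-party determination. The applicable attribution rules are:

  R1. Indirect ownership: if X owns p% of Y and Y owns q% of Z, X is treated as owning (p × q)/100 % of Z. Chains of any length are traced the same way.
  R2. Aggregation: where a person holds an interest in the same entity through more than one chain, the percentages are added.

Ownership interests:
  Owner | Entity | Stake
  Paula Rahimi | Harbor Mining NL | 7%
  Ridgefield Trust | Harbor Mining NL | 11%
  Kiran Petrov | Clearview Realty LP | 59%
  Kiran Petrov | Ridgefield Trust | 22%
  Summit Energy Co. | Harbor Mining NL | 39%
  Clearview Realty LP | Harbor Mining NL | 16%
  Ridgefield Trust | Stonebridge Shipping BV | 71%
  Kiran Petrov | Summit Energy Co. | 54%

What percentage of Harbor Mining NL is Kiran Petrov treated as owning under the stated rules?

Chain via Clearview Realty LP (R1): 59% × 16% = 9.44% of Harbor Mining NL.
Chain via Ridgefield Trust (R1): 22% × 11% = 2.42% of Harbor Mining NL.
Chain via Summit Energy Co. (R1): 54% × 39% = 21.06% of Harbor Mining NL.
Aggregating (R2): 9.44% + 2.42% + 21.06% = 32.92%.

32.92%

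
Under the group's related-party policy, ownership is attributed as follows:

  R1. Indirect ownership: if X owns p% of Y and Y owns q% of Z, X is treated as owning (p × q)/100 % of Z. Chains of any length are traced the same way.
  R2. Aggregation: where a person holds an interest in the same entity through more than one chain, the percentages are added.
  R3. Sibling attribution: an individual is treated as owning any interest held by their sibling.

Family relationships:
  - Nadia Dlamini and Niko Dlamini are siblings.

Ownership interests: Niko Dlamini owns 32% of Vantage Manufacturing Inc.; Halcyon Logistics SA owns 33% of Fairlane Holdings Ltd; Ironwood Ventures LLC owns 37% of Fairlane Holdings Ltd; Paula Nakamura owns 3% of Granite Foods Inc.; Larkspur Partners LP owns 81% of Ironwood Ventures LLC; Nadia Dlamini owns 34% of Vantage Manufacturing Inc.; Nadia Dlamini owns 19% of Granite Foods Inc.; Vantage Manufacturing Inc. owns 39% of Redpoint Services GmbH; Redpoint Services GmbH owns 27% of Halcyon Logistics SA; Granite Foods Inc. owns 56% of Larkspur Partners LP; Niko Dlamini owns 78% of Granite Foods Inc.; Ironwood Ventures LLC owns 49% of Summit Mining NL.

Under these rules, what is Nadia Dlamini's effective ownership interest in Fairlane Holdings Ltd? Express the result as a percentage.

By sibling attribution (R3), Nadia Dlamini is treated as also owning Niko Dlamini's interest in Vantage Manufacturing Inc, giving 34% + 32% = 66%.
By sibling attribution (R3), Nadia Dlamini is treated as also owning Niko Dlamini's interest in Granite Foods Inc, giving 19% + 78% = 97%.
Chain via Vantage Manufacturing Inc. → Redpoint Services GmbH → Halcyon Logistics SA (R1): 66% × 39% × 27% × 33% = 2.293434% of Fairlane Holdings Ltd.
Chain via Granite Foods Inc. → Larkspur Partners LP → Ironwood Ventures LLC (R1): 97% × 56% × 81% × 37% = 16.279704% of Fairlane Holdings Ltd.
Aggregating (R2): 2.293434% + 16.279704% = 18.573138%.

18.573138%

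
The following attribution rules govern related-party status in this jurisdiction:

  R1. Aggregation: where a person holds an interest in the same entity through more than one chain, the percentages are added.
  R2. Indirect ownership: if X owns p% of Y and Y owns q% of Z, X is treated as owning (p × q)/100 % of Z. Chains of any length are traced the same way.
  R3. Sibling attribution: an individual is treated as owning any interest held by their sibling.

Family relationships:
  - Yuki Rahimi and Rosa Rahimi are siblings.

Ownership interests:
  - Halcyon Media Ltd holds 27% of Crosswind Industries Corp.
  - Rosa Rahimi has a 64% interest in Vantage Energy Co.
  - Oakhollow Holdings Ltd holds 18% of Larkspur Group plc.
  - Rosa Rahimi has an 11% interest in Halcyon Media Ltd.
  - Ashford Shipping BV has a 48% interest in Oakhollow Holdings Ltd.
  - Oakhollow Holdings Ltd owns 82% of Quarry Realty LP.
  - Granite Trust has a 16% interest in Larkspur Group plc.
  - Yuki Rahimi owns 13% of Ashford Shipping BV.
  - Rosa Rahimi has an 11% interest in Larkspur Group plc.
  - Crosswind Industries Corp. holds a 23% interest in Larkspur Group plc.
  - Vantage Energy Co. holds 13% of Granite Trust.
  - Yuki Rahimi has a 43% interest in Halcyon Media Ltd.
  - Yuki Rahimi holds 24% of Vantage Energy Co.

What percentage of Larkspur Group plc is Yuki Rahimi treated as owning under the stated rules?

17.307%

By sibling attribution (R3), Yuki Rahimi is treated as also owning Rosa Rahimi's interest in Halcyon Media Ltd, giving 43% + 11% = 54%.
By sibling attribution (R3), Yuki Rahimi is treated as also owning Rosa Rahimi's interest in Vantage Energy Co, giving 24% + 64% = 88%.
By sibling attribution (R3), Yuki Rahimi is treated as owning Rosa Rahimi's 11% interest in Larkspur Group plc.
Chain via Ashford Shipping BV → Oakhollow Holdings Ltd (R2): 13% × 48% × 18% = 1.1232% of Larkspur Group plc.
Chain via Halcyon Media Ltd → Crosswind Industries Corp. (R2): 54% × 27% × 23% = 3.3534% of Larkspur Group plc.
Chain via Vantage Energy Co. → Granite Trust (R2): 88% × 13% × 16% = 1.8304% of Larkspur Group plc.
Direct interest in Larkspur Group plc: 11%.
Aggregating (R1): 1.1232% + 3.3534% + 1.8304% + 11% = 17.307%.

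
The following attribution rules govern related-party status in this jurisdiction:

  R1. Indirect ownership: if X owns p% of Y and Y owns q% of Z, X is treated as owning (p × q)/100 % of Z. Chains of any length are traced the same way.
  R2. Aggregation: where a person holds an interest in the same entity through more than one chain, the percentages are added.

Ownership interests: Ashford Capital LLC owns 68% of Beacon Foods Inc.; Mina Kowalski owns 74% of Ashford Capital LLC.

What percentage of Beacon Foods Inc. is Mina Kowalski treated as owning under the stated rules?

Chain via Ashford Capital LLC (R1): 74% × 68% = 50.32% of Beacon Foods Inc.

50.32%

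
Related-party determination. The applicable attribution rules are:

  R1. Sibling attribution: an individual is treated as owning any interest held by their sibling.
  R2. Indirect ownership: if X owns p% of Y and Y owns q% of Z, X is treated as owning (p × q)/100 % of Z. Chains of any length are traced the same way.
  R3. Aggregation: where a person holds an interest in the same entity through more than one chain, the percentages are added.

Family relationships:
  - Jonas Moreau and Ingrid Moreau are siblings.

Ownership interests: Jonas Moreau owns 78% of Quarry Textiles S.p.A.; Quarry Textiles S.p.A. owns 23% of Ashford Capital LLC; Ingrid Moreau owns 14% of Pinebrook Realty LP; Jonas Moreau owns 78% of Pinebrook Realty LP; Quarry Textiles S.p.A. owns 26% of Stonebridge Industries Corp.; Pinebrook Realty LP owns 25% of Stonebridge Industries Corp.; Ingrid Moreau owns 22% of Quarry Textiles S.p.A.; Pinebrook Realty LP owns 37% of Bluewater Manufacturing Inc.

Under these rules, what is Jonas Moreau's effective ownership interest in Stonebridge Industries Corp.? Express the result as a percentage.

By sibling attribution (R1), Jonas Moreau is treated as also owning Ingrid Moreau's interest in Quarry Textiles S.p.A, giving 78% + 22% = 100%.
By sibling attribution (R1), Jonas Moreau is treated as also owning Ingrid Moreau's interest in Pinebrook Realty LP, giving 78% + 14% = 92%.
Chain via Quarry Textiles S.p.A. (R2): 100% × 26% = 26% of Stonebridge Industries Corp.
Chain via Pinebrook Realty LP (R2): 92% × 25% = 23% of Stonebridge Industries Corp.
Aggregating (R3): 26% + 23% = 49%.

49%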